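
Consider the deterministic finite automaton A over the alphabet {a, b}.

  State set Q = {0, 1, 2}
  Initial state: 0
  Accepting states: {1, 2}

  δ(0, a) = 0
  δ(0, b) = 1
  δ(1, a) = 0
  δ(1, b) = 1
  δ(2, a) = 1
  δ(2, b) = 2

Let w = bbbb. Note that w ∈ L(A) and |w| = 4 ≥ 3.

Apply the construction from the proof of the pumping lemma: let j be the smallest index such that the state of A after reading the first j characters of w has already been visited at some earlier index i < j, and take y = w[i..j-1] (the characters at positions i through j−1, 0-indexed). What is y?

b

Run of A on w = b b b b:
  step 0: 0  (start)
  step 1: 1  (read b: 0→1)
  step 2: 1  (read b: 1→1)   ← first repeat (1 seen earlier)
  step 3: 1  (read b: 1→1)
  step 4: 1  (read b: 1→1)

So i = 1, j = 2, giving x = w[0:1] = b, y = w[1:2] = b, z = w[2:4] = bb.
Check: |xy| = 2 ≤ 3 and |y| = 1 ≥ 1. Reading y takes A from 1 back to 1, so every xyⁱz is accepted.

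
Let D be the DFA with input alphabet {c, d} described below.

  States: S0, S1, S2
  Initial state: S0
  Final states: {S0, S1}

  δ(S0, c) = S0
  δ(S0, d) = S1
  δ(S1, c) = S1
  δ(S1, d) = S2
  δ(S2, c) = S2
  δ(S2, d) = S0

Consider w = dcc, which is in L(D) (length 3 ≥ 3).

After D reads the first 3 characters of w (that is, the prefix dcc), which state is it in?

S1

Run of D on the first 3 characters of w = d c c:
  step 0: S0  (start)
  step 1: S1  (read d: S0→S1)
  step 2: S1  (read c: S1→S1)
  step 3: S1  (read c: S1→S1)

After reading 3 characters, D is in state S1.
(This kind of state-tracing is the core of the pumping-lemma construction: with 3 states, pigeonhole forces a repeat within the first 3 steps.)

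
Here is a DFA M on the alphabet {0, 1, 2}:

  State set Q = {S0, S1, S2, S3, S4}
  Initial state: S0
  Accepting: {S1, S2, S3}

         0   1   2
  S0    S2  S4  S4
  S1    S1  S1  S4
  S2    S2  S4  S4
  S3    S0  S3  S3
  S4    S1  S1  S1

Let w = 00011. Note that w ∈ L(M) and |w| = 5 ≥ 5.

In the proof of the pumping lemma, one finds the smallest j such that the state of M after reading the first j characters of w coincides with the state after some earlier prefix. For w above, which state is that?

Run of M on w = 0 0 0 1 1:
  step 0: S0  (start)
  step 1: S2  (read 0: S0→S2)
  step 2: S2  (read 0: S2→S2)   ← first repeat (S2 seen earlier)
  step 3: S2  (read 0: S2→S2)
  step 4: S4  (read 1: S2→S4)
  step 5: S1  (read 1: S4→S1)

The earliest repeat is at step j = 2: M is in S2, which it already visited at step i = 1.
The DFA has 5 states, so the proof of the pumping lemma guarantees a repeated state among the first 5+1 visited; the segment between the two visits is the pumpable y.

S2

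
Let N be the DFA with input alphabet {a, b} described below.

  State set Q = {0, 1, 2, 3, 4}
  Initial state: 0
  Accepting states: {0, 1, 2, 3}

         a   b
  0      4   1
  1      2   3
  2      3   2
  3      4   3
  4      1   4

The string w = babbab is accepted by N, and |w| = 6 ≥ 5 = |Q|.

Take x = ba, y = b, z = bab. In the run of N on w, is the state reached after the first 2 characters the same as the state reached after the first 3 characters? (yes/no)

Run of N on the first 3 characters of w = b a b:
  step 0: 0  (start)
  step 1: 1  (read b: 0→1)
  step 2: 2  (read a: 1→2)
  step 3: 2  (read b: 2→2)

After x (step 2): 2. After xy (step 3): 2.
They match, so y = b drives N around a cycle from 2 back to itself; pumping y any number of times keeps N in 2 before reading z, and xyⁱz ∈ L(N) for every i ≥ 0.

yes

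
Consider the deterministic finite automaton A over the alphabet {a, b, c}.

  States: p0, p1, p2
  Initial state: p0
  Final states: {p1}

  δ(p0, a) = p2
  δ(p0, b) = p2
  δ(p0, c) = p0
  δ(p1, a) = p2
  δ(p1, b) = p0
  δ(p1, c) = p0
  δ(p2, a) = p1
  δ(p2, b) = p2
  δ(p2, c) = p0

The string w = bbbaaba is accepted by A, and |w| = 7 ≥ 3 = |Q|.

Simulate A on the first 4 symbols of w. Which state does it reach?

p1

Run of A on the first 4 characters of w = b b b a:
  step 0: p0  (start)
  step 1: p2  (read b: p0→p2)
  step 2: p2  (read b: p2→p2)
  step 3: p2  (read b: p2→p2)
  step 4: p1  (read a: p2→p1)

After reading 4 characters, A is in state p1.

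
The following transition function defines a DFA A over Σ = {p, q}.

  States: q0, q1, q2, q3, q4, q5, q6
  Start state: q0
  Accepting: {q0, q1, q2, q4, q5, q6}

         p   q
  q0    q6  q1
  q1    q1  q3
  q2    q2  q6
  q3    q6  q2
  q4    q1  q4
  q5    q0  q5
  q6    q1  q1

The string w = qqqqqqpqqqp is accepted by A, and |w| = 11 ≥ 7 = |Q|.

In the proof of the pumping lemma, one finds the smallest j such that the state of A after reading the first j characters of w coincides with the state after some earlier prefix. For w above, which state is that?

Run of A on w = q q q q q q p q q q p:
  step 0: q0  (start)
  step 1: q1  (read q: q0→q1)
  step 2: q3  (read q: q1→q3)
  step 3: q2  (read q: q3→q2)
  step 4: q6  (read q: q2→q6)
  step 5: q1  (read q: q6→q1)   ← first repeat (q1 seen earlier)
  step 6: q3  (read q: q1→q3)
  step 7: q6  (read p: q3→q6)
  step 8: q1  (read q: q6→q1)
  step 9: q3  (read q: q1→q3)
  step 10: q2  (read q: q3→q2)
  step 11: q2  (read p: q2→q2)

The earliest repeat is at step j = 5: A is in q1, which it already visited at step i = 1.
With |Q| = 7, pigeonhole forces a state repeat no later than step 7; the substring read between the first and second visits to that state can be pumped.

q1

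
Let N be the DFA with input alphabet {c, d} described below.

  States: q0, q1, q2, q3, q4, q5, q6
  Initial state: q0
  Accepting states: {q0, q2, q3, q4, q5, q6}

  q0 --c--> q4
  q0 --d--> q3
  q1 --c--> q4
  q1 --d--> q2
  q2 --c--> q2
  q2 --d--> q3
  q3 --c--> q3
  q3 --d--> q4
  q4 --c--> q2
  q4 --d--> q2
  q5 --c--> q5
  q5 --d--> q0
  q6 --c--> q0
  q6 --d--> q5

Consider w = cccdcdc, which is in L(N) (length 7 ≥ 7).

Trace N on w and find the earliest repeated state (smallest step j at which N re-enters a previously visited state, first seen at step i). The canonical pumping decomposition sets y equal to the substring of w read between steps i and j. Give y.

Run of N on w = c c c d c d c:
  step 0: q0  (start)
  step 1: q4  (read c: q0→q4)
  step 2: q2  (read c: q4→q2)
  step 3: q2  (read c: q2→q2)   ← first repeat (q2 seen earlier)
  step 4: q3  (read d: q2→q3)
  step 5: q3  (read c: q3→q3)
  step 6: q4  (read d: q3→q4)
  step 7: q2  (read c: q4→q2)

So i = 2, j = 3, giving x = w[0:2] = cc, y = w[2:3] = c, z = w[3:7] = dcdc.
Check: |xy| = 3 ≤ 7 and |y| = 1 ≥ 1. Reading y takes N from q2 back to q2, so every xyⁱz is accepted.
Pumping length from the standard proof: p = 7 (the number of states). The repeated state found above gives |xy| = j ≤ 7 and |y| = j − i ≥ 1.

c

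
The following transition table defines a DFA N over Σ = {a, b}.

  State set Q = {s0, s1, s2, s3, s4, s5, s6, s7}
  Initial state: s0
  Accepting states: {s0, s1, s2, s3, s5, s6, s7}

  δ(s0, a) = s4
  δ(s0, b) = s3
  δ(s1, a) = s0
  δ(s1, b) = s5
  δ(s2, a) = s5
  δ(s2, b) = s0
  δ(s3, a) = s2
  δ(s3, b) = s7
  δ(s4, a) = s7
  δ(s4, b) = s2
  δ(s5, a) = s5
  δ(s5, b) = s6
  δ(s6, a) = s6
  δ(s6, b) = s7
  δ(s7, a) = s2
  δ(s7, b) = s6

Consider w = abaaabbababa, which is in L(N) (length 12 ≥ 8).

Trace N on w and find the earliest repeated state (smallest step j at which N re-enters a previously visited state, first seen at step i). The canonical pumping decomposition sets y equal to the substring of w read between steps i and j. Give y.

State sequence: s0 -a-> s4 -b-> s2 -a-> s5 -a-> s5 -a-> s5 -b-> s6 -b-> s7 -a-> s2 -b-> s0 -a-> s4 -b-> s2 -a-> s5
First repeat at step 4: s5 was already visited.

So i = 3, j = 4, giving x = w[0:3] = aba, y = w[3:4] = a, z = w[4:12] = abbababa.
Check: |xy| = 4 ≤ 8 and |y| = 1 ≥ 1. Reading y takes N from s5 back to s5, so every xyⁱz is accepted.

a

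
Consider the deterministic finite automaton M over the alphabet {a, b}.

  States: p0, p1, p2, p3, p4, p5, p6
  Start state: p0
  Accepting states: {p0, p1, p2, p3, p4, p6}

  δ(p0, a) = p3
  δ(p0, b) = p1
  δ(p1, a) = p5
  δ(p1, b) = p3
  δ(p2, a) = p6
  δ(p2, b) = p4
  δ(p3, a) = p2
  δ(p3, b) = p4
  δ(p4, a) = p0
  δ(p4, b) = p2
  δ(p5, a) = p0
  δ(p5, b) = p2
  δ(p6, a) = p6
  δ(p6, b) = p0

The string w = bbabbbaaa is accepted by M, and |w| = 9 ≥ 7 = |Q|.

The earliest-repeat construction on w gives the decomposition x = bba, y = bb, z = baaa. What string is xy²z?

bbabbbbbaaa

xy^2z = bba·bb·bb·baaa = bbabbbbbaaa.
Reading y = bb takes M from p2 back to p2, so after x·y·y the machine is still in p2, and z then leads to the accepting state p2. Hence bbabbbbbaaa ∈ L(M).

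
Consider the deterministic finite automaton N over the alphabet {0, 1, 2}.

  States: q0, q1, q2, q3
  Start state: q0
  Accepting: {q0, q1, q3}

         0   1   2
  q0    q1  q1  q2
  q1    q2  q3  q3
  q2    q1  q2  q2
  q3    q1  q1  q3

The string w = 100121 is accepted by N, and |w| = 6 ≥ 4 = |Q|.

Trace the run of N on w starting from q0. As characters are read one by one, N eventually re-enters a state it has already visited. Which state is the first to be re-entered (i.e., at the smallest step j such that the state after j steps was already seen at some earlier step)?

q1

Run of N on w = 1 0 0 1 2 1:
  step 0: q0  (start)
  step 1: q1  (read 1: q0→q1)
  step 2: q2  (read 0: q1→q2)
  step 3: q1  (read 0: q2→q1)   ← first repeat (q1 seen earlier)
  step 4: q3  (read 1: q1→q3)
  step 5: q3  (read 2: q3→q3)
  step 6: q1  (read 1: q3→q1)

The earliest repeat is at step j = 3: N is in q1, which it already visited at step i = 1.
The DFA has 4 states, so the proof of the pumping lemma guarantees a repeated state among the first 4+1 visited; the segment between the two visits is the pumpable y.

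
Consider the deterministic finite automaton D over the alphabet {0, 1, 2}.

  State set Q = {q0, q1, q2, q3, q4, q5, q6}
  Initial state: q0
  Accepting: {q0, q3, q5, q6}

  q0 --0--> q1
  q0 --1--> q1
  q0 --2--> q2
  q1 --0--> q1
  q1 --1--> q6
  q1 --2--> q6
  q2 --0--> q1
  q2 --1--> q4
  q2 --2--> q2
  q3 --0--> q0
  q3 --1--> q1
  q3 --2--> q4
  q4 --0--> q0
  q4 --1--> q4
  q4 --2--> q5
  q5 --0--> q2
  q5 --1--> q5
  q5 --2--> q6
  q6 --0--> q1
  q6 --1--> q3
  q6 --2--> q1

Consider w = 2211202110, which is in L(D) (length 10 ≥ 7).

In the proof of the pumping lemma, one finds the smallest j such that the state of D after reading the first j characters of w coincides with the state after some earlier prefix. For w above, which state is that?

q2

State sequence: q0 -2-> q2 -2-> q2 -1-> q4 -1-> q4 -2-> q5 -0-> q2 -2-> q2 -1-> q4 -1-> q4 -0-> q0
First repeat at step 2: q2 was already visited.

The earliest repeat is at step j = 2: D is in q2, which it already visited at step i = 1.
With |Q| = 7, pigeonhole forces a state repeat no later than step 7; the substring read between the first and second visits to that state can be pumped.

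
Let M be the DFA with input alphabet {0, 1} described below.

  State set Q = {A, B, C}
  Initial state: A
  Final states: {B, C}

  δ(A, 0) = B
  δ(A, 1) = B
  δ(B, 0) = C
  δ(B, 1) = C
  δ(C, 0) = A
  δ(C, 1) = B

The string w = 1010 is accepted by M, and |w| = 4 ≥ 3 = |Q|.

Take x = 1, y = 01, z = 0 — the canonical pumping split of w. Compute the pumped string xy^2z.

101010

xy^2z = 1·01·01·0 = 101010.
Reading y = 01 takes M from B back to B, so after x·y·y the machine is still in B, and z then leads to the accepting state C. Hence 101010 ∈ L(M).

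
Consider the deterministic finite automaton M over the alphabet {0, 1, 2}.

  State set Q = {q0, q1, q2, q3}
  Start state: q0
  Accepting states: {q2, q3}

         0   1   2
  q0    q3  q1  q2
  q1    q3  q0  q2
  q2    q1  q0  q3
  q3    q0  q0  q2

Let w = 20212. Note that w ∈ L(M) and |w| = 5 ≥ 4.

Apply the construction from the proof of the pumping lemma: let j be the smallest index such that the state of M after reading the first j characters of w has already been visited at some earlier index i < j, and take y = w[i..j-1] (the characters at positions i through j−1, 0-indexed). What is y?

02

State sequence: q0 -2-> q2 -0-> q1 -2-> q2 -1-> q0 -2-> q2
First repeat at step 3: q2 was already visited.

So i = 1, j = 3, giving x = w[0:1] = 2, y = w[1:3] = 02, z = w[3:5] = 12.
Check: |xy| = 3 ≤ 4 and |y| = 2 ≥ 1. Reading y takes M from q2 back to q2, so every xyⁱz is accepted.
Since M has 4 states, any run of length ≥ 4 visits 4+1 states, so by pigeonhole some state repeats within the first 4 steps — that repeat gives the pumpable loop.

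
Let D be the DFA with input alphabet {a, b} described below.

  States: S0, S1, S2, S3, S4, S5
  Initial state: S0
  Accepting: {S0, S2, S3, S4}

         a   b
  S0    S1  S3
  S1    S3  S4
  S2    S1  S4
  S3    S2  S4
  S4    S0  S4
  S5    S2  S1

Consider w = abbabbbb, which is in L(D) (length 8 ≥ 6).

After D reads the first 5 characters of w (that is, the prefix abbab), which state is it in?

Run of D on the first 5 characters of w = a b b a b:
  step 0: S0  (start)
  step 1: S1  (read a: S0→S1)
  step 2: S4  (read b: S1→S4)
  step 3: S4  (read b: S4→S4)
  step 4: S0  (read a: S4→S0)
  step 5: S3  (read b: S0→S3)

After reading 5 characters, D is in state S3.

S3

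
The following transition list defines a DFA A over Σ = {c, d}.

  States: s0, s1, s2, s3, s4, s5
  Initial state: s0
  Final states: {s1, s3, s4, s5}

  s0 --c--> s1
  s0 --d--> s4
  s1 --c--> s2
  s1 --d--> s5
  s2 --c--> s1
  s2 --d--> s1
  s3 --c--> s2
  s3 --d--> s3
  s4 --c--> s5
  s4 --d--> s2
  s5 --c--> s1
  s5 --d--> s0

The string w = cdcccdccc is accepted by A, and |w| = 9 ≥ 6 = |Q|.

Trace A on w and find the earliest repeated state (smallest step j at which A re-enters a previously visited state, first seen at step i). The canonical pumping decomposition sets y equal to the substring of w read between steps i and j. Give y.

State sequence: s0 -c-> s1 -d-> s5 -c-> s1 -c-> s2 -c-> s1 -d-> s5 -c-> s1 -c-> s2 -c-> s1
First repeat at step 3: s1 was already visited.

So i = 1, j = 3, giving x = w[0:1] = c, y = w[1:3] = dc, z = w[3:9] = ccdccc.
Check: |xy| = 3 ≤ 6 and |y| = 2 ≥ 1. Reading y takes A from s1 back to s1, so every xyⁱz is accepted.
The DFA has 6 states, so the proof of the pumping lemma guarantees a repeated state among the first 6+1 visited; the segment between the two visits is the pumpable y.

dc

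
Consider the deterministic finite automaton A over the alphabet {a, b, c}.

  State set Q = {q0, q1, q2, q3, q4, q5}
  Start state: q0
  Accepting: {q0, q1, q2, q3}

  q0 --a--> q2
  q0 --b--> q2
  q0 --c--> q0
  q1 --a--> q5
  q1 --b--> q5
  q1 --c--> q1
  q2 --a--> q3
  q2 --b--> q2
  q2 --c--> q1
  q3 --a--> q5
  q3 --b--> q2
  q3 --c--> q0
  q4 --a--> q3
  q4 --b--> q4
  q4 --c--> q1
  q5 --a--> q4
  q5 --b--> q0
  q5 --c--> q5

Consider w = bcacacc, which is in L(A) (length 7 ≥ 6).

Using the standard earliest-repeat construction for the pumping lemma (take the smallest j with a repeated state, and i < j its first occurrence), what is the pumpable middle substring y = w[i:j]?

c

State sequence: q0 -b-> q2 -c-> q1 -a-> q5 -c-> q5 -a-> q4 -c-> q1 -c-> q1
First repeat at step 4: q5 was already visited.

So i = 3, j = 4, giving x = w[0:3] = bca, y = w[3:4] = c, z = w[4:7] = acc.
Check: |xy| = 4 ≤ 6 and |y| = 1 ≥ 1. Reading y takes A from q5 back to q5, so every xyⁱz is accepted.
Since A has 6 states, any run of length ≥ 6 visits 6+1 states, so by pigeonhole some state repeats within the first 6 steps — that repeat gives the pumpable loop.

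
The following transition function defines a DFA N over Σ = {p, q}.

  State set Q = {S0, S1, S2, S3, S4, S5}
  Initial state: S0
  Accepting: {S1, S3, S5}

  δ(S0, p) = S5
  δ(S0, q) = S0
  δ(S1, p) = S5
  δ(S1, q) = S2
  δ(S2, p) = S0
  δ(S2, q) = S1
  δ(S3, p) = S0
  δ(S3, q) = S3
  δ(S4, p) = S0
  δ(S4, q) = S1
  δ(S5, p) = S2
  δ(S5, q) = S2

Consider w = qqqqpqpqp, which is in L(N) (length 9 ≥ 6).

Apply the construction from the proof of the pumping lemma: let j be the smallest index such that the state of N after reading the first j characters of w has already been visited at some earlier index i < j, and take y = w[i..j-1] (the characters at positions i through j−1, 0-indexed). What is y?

q

Run of N on w = q q q q p q p q p:
  step 0: S0  (start)
  step 1: S0  (read q: S0→S0)   ← first repeat (S0 seen earlier)
  step 2: S0  (read q: S0→S0)
  step 3: S0  (read q: S0→S0)
  step 4: S0  (read q: S0→S0)
  step 5: S5  (read p: S0→S5)
  step 6: S2  (read q: S5→S2)
  step 7: S0  (read p: S2→S0)
  step 8: S0  (read q: S0→S0)
  step 9: S5  (read p: S0→S5)

So i = 0, j = 1, giving x = w[0:0] = ε, y = w[0:1] = q, z = w[1:9] = qqqpqpqp.
Check: |xy| = 1 ≤ 6 and |y| = 1 ≥ 1. Reading y takes N from S0 back to S0, so every xyⁱz is accepted.
Pumping length from the standard proof: p = 6 (the number of states). The repeated state found above gives |xy| = j ≤ 6 and |y| = j − i ≥ 1.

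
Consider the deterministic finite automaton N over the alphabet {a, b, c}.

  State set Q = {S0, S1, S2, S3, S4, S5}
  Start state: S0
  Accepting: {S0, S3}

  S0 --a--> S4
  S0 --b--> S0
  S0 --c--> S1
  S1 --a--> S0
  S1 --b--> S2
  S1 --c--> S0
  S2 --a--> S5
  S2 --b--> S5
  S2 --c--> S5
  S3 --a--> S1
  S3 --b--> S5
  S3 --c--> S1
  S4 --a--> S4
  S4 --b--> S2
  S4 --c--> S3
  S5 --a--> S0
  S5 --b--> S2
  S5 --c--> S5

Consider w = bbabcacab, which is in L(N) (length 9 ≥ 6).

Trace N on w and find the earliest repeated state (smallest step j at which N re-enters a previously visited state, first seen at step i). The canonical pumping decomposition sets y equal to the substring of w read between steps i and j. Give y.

b

Run of N on w = b b a b c a c a b:
  step 0: S0  (start)
  step 1: S0  (read b: S0→S0)   ← first repeat (S0 seen earlier)
  step 2: S0  (read b: S0→S0)
  step 3: S4  (read a: S0→S4)
  step 4: S2  (read b: S4→S2)
  step 5: S5  (read c: S2→S5)
  step 6: S0  (read a: S5→S0)
  step 7: S1  (read c: S0→S1)
  step 8: S0  (read a: S1→S0)
  step 9: S0  (read b: S0→S0)

So i = 0, j = 1, giving x = w[0:0] = ε, y = w[0:1] = b, z = w[1:9] = babcacab.
Check: |xy| = 1 ≤ 6 and |y| = 1 ≥ 1. Reading y takes N from S0 back to S0, so every xyⁱz is accepted.
Since N has 6 states, any run of length ≥ 6 visits 6+1 states, so by pigeonhole some state repeats within the first 6 steps — that repeat gives the pumpable loop.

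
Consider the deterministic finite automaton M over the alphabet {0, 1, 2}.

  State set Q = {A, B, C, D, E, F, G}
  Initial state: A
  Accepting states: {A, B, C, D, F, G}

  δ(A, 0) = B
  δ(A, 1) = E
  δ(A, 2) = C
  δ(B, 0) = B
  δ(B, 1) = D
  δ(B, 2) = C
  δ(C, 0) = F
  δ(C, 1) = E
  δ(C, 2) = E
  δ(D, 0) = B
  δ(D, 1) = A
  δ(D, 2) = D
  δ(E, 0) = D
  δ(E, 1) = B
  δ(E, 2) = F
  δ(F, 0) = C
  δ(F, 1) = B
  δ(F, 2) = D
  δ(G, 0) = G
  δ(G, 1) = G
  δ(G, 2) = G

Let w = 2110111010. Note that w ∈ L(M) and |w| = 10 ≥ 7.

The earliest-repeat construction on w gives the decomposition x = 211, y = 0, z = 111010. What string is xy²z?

xy^2z = 211·0·0·111010 = 21100111010.
Reading y = 0 takes M from B back to B, so after x·y·y the machine is still in B, and z then leads to the accepting state B. Hence 21100111010 ∈ L(M).

21100111010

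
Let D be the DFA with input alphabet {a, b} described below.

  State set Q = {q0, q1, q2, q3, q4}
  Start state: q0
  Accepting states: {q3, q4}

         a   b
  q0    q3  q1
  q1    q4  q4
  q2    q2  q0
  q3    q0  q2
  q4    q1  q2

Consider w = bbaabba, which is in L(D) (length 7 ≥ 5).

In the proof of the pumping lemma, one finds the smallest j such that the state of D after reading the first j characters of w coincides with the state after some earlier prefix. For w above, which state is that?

Run of D on w = b b a a b b a:
  step 0: q0  (start)
  step 1: q1  (read b: q0→q1)
  step 2: q4  (read b: q1→q4)
  step 3: q1  (read a: q4→q1)   ← first repeat (q1 seen earlier)
  step 4: q4  (read a: q1→q4)
  step 5: q2  (read b: q4→q2)
  step 6: q0  (read b: q2→q0)
  step 7: q3  (read a: q0→q3)

The earliest repeat is at step j = 3: D is in q1, which it already visited at step i = 1.
With |Q| = 5, pigeonhole forces a state repeat no later than step 5; the substring read between the first and second visits to that state can be pumped.

q1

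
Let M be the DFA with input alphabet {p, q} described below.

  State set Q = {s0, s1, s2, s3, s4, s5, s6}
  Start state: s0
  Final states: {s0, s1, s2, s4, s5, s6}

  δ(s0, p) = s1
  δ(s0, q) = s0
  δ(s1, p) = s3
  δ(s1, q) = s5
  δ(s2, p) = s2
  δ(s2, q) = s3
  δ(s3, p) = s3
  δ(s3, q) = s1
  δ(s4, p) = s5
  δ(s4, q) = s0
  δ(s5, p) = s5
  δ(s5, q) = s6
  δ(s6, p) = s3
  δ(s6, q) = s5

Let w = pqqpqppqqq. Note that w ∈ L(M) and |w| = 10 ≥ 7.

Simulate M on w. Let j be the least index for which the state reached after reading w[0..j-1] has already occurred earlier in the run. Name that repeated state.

s1

State sequence: s0 -p-> s1 -q-> s5 -q-> s6 -p-> s3 -q-> s1 -p-> s3 -p-> s3 -q-> s1 -q-> s5 -q-> s6
First repeat at step 5: s1 was already visited.

The earliest repeat is at step j = 5: M is in s1, which it already visited at step i = 1.
The DFA has 7 states, so the proof of the pumping lemma guarantees a repeated state among the first 7+1 visited; the segment between the two visits is the pumpable y.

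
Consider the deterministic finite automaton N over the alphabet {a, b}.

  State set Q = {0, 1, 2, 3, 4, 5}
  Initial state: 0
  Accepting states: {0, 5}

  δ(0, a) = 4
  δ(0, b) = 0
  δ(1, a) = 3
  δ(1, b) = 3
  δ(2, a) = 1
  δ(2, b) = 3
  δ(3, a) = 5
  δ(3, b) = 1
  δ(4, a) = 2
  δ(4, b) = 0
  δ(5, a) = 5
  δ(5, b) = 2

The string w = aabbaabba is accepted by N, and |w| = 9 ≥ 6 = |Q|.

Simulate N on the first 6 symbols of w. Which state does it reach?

State sequence: 0 -a-> 4 -a-> 2 -b-> 3 -b-> 1 -a-> 3 -a-> 5

After reading 6 characters, N is in state 5.
(This kind of state-tracing is the core of the pumping-lemma construction: with 6 states, pigeonhole forces a repeat within the first 6 steps.)

5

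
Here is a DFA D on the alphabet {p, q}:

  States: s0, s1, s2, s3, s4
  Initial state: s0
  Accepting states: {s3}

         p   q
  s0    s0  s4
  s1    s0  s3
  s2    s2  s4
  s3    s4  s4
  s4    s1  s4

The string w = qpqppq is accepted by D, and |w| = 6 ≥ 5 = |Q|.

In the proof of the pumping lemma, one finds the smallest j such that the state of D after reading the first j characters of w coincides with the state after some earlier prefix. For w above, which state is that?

s4

State sequence: s0 -q-> s4 -p-> s1 -q-> s3 -p-> s4 -p-> s1 -q-> s3
First repeat at step 4: s4 was already visited.

The earliest repeat is at step j = 4: D is in s4, which it already visited at step i = 1.
Pumping length from the standard proof: p = 5 (the number of states). The repeated state found above gives |xy| = j ≤ 5 and |y| = j − i ≥ 1.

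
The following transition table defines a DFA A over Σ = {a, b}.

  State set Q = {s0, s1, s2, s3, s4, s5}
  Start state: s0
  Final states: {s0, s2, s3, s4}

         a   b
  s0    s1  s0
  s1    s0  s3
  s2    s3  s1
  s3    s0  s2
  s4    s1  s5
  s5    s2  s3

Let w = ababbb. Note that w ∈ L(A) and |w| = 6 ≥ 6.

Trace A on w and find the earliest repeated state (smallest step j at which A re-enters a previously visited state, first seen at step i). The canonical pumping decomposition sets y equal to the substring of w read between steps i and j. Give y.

aba

Run of A on w = a b a b b b:
  step 0: s0  (start)
  step 1: s1  (read a: s0→s1)
  step 2: s3  (read b: s1→s3)
  step 3: s0  (read a: s3→s0)   ← first repeat (s0 seen earlier)
  step 4: s0  (read b: s0→s0)
  step 5: s0  (read b: s0→s0)
  step 6: s0  (read b: s0→s0)

So i = 0, j = 3, giving x = w[0:0] = ε, y = w[0:3] = aba, z = w[3:6] = bbb.
Check: |xy| = 3 ≤ 6 and |y| = 3 ≥ 1. Reading y takes A from s0 back to s0, so every xyⁱz is accepted.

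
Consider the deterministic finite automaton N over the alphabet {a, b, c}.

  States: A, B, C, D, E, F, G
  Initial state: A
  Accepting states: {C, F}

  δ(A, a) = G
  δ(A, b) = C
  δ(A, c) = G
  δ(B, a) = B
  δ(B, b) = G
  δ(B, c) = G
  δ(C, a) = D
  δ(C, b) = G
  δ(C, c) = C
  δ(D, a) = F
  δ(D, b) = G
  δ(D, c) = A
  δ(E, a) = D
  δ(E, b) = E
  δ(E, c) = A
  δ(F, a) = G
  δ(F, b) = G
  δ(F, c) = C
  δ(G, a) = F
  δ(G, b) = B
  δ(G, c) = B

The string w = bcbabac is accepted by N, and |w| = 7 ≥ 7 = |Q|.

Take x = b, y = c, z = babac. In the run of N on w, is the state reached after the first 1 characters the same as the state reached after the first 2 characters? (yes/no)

yes

State sequence: A -b-> C -c-> C

After x (step 1): C. After xy (step 2): C.
They match, so y = c drives N around a cycle from C back to itself; pumping y any number of times keeps N in C before reading z, and xyⁱz ∈ L(N) for every i ≥ 0.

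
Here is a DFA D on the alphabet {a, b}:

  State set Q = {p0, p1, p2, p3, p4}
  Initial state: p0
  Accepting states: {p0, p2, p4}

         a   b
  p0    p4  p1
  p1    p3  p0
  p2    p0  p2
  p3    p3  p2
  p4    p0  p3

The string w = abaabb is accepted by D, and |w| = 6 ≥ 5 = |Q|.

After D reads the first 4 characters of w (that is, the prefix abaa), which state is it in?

p3

Run of D on the first 4 characters of w = a b a a:
  step 0: p0  (start)
  step 1: p4  (read a: p0→p4)
  step 2: p3  (read b: p4→p3)
  step 3: p3  (read a: p3→p3)
  step 4: p3  (read a: p3→p3)

After reading 4 characters, D is in state p3.
(This kind of state-tracing is the core of the pumping-lemma construction: with 5 states, pigeonhole forces a repeat within the first 5 steps.)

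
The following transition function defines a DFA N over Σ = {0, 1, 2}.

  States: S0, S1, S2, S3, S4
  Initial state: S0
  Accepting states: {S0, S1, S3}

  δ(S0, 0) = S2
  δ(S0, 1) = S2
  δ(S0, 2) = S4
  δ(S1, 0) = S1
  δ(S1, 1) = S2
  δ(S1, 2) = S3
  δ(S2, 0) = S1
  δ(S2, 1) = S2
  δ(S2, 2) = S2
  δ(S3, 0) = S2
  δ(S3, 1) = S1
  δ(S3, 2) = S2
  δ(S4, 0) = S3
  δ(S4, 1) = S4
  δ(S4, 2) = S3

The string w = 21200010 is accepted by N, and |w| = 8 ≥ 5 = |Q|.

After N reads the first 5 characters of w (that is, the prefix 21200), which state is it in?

S1

State sequence: S0 -2-> S4 -1-> S4 -2-> S3 -0-> S2 -0-> S1

After reading 5 characters, N is in state S1.
(This kind of state-tracing is the core of the pumping-lemma construction: with 5 states, pigeonhole forces a repeat within the first 5 steps.)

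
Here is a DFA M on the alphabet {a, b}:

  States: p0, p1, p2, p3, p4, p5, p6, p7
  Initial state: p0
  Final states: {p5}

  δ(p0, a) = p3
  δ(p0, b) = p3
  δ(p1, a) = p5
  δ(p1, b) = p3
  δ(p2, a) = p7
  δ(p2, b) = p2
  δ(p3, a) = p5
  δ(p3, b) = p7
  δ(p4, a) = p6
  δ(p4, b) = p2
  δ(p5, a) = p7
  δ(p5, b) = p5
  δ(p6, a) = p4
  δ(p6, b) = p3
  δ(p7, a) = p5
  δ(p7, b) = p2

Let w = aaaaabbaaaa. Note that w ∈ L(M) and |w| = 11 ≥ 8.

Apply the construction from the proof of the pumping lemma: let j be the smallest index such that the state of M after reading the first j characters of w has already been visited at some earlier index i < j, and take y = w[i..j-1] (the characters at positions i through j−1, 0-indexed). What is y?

aa

Run of M on w = a a a a a b b a a a a:
  step 0: p0  (start)
  step 1: p3  (read a: p0→p3)
  step 2: p5  (read a: p3→p5)
  step 3: p7  (read a: p5→p7)
  step 4: p5  (read a: p7→p5)   ← first repeat (p5 seen earlier)
  step 5: p7  (read a: p5→p7)
  step 6: p2  (read b: p7→p2)
  step 7: p2  (read b: p2→p2)
  step 8: p7  (read a: p2→p7)
  step 9: p5  (read a: p7→p5)
  step 10: p7  (read a: p5→p7)
  step 11: p5  (read a: p7→p5)

So i = 2, j = 4, giving x = w[0:2] = aa, y = w[2:4] = aa, z = w[4:11] = abbaaaa.
Check: |xy| = 4 ≤ 8 and |y| = 2 ≥ 1. Reading y takes M from p5 back to p5, so every xyⁱz is accepted.
The DFA has 8 states, so the proof of the pumping lemma guarantees a repeated state among the first 8+1 visited; the segment between the two visits is the pumpable y.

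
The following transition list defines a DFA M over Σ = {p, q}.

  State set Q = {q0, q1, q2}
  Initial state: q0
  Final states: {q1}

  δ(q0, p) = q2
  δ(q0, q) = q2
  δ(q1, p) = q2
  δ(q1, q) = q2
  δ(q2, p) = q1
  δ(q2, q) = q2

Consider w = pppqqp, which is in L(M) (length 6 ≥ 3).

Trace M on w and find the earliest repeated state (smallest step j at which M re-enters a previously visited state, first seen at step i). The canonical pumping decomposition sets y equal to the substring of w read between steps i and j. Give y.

Run of M on w = p p p q q p:
  step 0: q0  (start)
  step 1: q2  (read p: q0→q2)
  step 2: q1  (read p: q2→q1)
  step 3: q2  (read p: q1→q2)   ← first repeat (q2 seen earlier)
  step 4: q2  (read q: q2→q2)
  step 5: q2  (read q: q2→q2)
  step 6: q1  (read p: q2→q1)

So i = 1, j = 3, giving x = w[0:1] = p, y = w[1:3] = pp, z = w[3:6] = qqp.
Check: |xy| = 3 ≤ 3 and |y| = 2 ≥ 1. Reading y takes M from q2 back to q2, so every xyⁱz is accepted.

pp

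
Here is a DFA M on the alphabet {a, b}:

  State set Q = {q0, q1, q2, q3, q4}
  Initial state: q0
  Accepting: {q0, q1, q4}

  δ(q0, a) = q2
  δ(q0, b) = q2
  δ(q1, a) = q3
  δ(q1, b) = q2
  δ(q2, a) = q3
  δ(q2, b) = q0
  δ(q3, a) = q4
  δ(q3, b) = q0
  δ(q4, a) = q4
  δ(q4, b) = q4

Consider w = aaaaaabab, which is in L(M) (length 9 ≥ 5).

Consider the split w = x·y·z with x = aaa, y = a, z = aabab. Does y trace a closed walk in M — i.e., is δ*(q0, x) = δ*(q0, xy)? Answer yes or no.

State sequence: q0 -a-> q2 -a-> q3 -a-> q4 -a-> q4

After x (step 3): q4. After xy (step 4): q4.
They match, so y = a drives M around a cycle from q4 back to itself; pumping y any number of times keeps M in q4 before reading z, and xyⁱz ∈ L(M) for every i ≥ 0.

yes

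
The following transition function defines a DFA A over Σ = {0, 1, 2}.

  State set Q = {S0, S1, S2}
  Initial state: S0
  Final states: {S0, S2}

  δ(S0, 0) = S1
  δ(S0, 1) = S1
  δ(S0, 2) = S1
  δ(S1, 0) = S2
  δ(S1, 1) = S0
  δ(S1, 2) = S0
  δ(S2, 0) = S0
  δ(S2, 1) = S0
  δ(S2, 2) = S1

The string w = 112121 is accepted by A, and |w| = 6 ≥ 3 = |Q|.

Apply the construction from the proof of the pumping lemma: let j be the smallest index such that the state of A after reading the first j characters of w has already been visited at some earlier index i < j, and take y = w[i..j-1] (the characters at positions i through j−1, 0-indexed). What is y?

11

State sequence: S0 -1-> S1 -1-> S0 -2-> S1 -1-> S0 -2-> S1 -1-> S0
First repeat at step 2: S0 was already visited.

So i = 0, j = 2, giving x = w[0:0] = ε, y = w[0:2] = 11, z = w[2:6] = 2121.
Check: |xy| = 2 ≤ 3 and |y| = 2 ≥ 1. Reading y takes A from S0 back to S0, so every xyⁱz is accepted.
Since A has 3 states, any run of length ≥ 3 visits 3+1 states, so by pigeonhole some state repeats within the first 3 steps — that repeat gives the pumpable loop.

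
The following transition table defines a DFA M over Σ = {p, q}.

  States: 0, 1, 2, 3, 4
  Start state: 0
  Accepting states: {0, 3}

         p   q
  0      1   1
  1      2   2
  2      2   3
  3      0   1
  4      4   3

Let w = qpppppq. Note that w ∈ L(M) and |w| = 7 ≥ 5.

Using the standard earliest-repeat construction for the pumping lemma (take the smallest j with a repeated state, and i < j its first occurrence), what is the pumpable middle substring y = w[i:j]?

p

State sequence: 0 -q-> 1 -p-> 2 -p-> 2 -p-> 2 -p-> 2 -p-> 2 -q-> 3
First repeat at step 3: 2 was already visited.

So i = 2, j = 3, giving x = w[0:2] = qp, y = w[2:3] = p, z = w[3:7] = pppq.
Check: |xy| = 3 ≤ 5 and |y| = 1 ≥ 1. Reading y takes M from 2 back to 2, so every xyⁱz is accepted.
With |Q| = 5, pigeonhole forces a state repeat no later than step 5; the substring read between the first and second visits to that state can be pumped.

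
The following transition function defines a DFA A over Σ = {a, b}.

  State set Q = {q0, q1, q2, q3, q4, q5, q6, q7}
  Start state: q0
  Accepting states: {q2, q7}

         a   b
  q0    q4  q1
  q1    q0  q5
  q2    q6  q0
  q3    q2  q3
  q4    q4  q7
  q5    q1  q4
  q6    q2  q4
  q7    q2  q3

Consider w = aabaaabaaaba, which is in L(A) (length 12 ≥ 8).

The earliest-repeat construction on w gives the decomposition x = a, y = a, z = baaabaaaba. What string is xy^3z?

xy^3z = a·a·a·a·baaabaaaba = aaaabaaabaaaba.
Reading y = a takes A from q4 back to q4, so after x·y·y·y the machine is still in q4, and z then leads to the accepting state q2. Hence aaaabaaabaaaba ∈ L(A).

aaaabaaabaaaba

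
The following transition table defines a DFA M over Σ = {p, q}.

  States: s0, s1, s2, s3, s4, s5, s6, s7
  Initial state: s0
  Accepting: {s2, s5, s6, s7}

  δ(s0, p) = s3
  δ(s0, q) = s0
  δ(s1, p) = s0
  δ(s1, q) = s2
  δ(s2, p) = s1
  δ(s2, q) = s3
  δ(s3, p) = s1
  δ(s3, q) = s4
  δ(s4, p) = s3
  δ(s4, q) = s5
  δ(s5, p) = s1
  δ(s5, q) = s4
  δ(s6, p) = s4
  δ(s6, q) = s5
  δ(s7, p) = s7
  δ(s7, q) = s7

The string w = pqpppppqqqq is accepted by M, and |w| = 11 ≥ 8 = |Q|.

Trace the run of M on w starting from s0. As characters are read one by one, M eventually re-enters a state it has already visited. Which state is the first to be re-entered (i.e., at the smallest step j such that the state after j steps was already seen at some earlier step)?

State sequence: s0 -p-> s3 -q-> s4 -p-> s3 -p-> s1 -p-> s0 -p-> s3 -p-> s1 -q-> s2 -q-> s3 -q-> s4 -q-> s5
First repeat at step 3: s3 was already visited.

The earliest repeat is at step j = 3: M is in s3, which it already visited at step i = 1.

s3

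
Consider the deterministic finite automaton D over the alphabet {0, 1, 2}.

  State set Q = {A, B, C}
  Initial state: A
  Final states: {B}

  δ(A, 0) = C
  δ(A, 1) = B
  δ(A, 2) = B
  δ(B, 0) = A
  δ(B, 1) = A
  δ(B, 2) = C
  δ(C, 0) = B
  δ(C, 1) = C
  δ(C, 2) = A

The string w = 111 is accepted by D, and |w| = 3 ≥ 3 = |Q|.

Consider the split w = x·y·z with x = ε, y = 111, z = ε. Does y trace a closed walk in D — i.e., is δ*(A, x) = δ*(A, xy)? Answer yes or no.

State sequence: A -1-> B -1-> A -1-> B

After x (step 0): A. After xy (step 3): B.
They differ (A ≠ B), so y is not a cycle from the state after x; this split is not the one the pumping-lemma construction produces, and pumping y need not keep the string in L(D).

no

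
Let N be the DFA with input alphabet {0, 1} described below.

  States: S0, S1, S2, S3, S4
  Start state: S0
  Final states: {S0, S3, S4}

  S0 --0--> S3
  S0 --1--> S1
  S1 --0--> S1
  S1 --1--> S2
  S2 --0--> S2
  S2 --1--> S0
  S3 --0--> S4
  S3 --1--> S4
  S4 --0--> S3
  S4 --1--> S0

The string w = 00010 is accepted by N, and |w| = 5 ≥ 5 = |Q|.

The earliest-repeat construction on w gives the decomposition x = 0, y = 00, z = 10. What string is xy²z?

0000010

xy^2z = 0·00·00·10 = 0000010.
Reading y = 00 takes N from S3 back to S3, so after x·y·y the machine is still in S3, and z then leads to the accepting state S3. Hence 0000010 ∈ L(N).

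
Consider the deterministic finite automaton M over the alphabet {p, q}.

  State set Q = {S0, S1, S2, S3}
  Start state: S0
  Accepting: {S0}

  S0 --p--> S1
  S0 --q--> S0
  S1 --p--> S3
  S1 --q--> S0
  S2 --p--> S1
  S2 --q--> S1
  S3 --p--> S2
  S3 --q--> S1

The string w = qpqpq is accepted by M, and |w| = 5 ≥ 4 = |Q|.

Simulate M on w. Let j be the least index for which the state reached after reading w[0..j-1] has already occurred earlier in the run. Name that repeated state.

Run of M on w = q p q p q:
  step 0: S0  (start)
  step 1: S0  (read q: S0→S0)   ← first repeat (S0 seen earlier)
  step 2: S1  (read p: S0→S1)
  step 3: S0  (read q: S1→S0)
  step 4: S1  (read p: S0→S1)
  step 5: S0  (read q: S1→S0)

The earliest repeat is at step j = 1: M is in S0, which it already visited at step i = 0.
Since M has 4 states, any run of length ≥ 4 visits 4+1 states, so by pigeonhole some state repeats within the first 4 steps — that repeat gives the pumpable loop.

S0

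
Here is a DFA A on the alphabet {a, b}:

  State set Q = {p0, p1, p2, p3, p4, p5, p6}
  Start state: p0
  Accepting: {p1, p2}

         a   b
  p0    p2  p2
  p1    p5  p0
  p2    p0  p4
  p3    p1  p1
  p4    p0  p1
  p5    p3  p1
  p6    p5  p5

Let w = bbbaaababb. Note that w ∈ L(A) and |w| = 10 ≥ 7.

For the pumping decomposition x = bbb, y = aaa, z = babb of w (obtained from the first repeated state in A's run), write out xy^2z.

xy^2z = bbb·aaa·aaa·babb = bbbaaaaaababb.
Reading y = aaa takes A from p1 back to p1, so after x·y·y the machine is still in p1, and z then leads to the accepting state p1. Hence bbbaaaaaababb ∈ L(A).

bbbaaaaaababb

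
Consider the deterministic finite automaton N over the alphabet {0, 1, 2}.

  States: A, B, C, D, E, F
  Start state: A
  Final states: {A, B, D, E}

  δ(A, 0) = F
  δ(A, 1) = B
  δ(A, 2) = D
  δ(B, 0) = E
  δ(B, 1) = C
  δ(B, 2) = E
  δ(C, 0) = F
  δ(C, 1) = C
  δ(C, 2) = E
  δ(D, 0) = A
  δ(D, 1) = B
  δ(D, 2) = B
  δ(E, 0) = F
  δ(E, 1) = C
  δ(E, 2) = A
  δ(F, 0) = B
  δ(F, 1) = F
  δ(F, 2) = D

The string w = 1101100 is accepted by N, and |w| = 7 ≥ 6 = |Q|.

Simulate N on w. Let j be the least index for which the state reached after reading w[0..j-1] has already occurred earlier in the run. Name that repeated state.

State sequence: A -1-> B -1-> C -0-> F -1-> F -1-> F -0-> B -0-> E
First repeat at step 4: F was already visited.

The earliest repeat is at step j = 4: N is in F, which it already visited at step i = 3.
The DFA has 6 states, so the proof of the pumping lemma guarantees a repeated state among the first 6+1 visited; the segment between the two visits is the pumpable y.

F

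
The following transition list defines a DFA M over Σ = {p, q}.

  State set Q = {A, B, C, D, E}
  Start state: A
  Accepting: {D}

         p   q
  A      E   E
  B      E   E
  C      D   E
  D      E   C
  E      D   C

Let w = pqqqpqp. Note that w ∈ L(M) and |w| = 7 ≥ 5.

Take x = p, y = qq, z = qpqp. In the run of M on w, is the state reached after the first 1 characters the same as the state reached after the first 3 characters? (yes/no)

Run of M on the first 3 characters of w = p q q:
  step 0: A  (start)
  step 1: E  (read p: A→E)
  step 2: C  (read q: E→C)
  step 3: E  (read q: C→E)

After x (step 1): E. After xy (step 3): E.
They match, so y = qq drives M around a cycle from E back to itself; pumping y any number of times keeps M in E before reading z, and xyⁱz ∈ L(M) for every i ≥ 0.

yes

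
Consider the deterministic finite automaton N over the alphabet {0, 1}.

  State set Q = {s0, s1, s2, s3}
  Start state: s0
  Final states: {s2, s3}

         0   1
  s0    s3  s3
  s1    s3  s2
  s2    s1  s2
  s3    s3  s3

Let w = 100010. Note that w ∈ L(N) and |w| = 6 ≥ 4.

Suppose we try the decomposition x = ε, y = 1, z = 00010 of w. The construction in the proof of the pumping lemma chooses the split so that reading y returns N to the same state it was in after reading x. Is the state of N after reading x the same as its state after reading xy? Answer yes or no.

State sequence: s0 -1-> s3

After x (step 0): s0. After xy (step 1): s3.
They differ (s0 ≠ s3), so y is not a cycle from the state after x; this split is not the one the pumping-lemma construction produces, and pumping y need not keep the string in L(N).

no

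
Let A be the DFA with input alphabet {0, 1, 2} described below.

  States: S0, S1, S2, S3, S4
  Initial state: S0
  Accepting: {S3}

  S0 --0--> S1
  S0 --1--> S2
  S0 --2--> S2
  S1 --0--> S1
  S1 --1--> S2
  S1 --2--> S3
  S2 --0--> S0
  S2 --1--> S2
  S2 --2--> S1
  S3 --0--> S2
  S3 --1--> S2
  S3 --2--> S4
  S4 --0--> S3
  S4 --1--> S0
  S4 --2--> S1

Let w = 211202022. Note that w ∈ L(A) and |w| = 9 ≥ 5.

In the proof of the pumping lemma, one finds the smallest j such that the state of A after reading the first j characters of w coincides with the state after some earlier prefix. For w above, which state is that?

S2

State sequence: S0 -2-> S2 -1-> S2 -1-> S2 -2-> S1 -0-> S1 -2-> S3 -0-> S2 -2-> S1 -2-> S3
First repeat at step 2: S2 was already visited.

The earliest repeat is at step j = 2: A is in S2, which it already visited at step i = 1.
Pumping length from the standard proof: p = 5 (the number of states). The repeated state found above gives |xy| = j ≤ 5 and |y| = j − i ≥ 1.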